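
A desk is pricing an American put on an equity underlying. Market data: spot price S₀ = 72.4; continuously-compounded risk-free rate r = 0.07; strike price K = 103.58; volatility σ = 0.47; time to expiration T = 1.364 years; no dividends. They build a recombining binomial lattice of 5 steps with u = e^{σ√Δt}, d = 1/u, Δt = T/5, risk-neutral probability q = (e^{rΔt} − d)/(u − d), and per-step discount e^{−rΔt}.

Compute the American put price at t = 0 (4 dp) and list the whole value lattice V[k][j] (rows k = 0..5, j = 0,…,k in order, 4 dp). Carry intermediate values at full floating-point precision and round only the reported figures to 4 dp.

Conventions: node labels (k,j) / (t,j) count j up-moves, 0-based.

params: Δt=0.27280 u=1.27824 d=0.78233 q=0.47781 e^(-rΔt)=0.98109
t_5 payoffs: 82.3632 68.9140 46.9395 11.0356 0.0000 0.0000
k=4: node(4,0) S=27.1202 payoff=76.4598 vs cont=74.5006 → 76.4598 [stop]  node(4,1) S=44.3114 payoff=59.2686 vs cont=57.3094 → 59.2686 [stop]  node(4,2) S=72.4000 payoff=31.1800 vs cont=29.2208 → 31.1800 [stop]  node(4,3) S=118.2937 payoff=0.0000 vs cont=5.6537 → 5.6537 [wait]  node(4,4) S=193.2791 payoff=0.0000 vs cont=0.0000 → 0.0000 [wait]
k=3: node(3,0) S=34.6660 payoff=68.9140 vs cont=66.9548 → 68.9140 [stop]  node(3,1) S=56.6405 payoff=46.9395 vs cont=44.9803 → 46.9395 [stop]  node(3,2) S=92.5444 payoff=11.0356 vs cont=18.6241 → 18.6241 [wait]  node(3,3) S=151.2075 payoff=0.0000 vs cont=2.8964 → 2.8964 [wait]
k=2: node(2,0) S=44.3114 payoff=59.2686 vs cont=57.3094 → 59.2686 [stop]  node(2,1) S=72.4000 payoff=31.1800 vs cont=32.7781 → 32.7781 [wait]  node(2,2) S=118.2937 payoff=0.0000 vs cont=10.8991 → 10.8991 [wait]
k=1: node(1,0) S=56.6405 payoff=46.9395 vs cont=45.7295 → 46.9395 [stop]  node(1,1) S=92.5444 payoff=11.0356 vs cont=21.9018 → 21.9018 [wait]
k=0: node(0,0) S=72.4000 payoff=31.1800 vs cont=34.3146 → 34.3146 [wait]

price = 34.3146
tree:
34.3146
46.9395 21.9018
59.2686 32.7781 10.8991
68.9140 46.9395 18.6241 2.8964
76.4598 59.2686 31.1800 5.6537 0.0000
82.3632 68.9140 46.9395 11.0356 0.0000 0.0000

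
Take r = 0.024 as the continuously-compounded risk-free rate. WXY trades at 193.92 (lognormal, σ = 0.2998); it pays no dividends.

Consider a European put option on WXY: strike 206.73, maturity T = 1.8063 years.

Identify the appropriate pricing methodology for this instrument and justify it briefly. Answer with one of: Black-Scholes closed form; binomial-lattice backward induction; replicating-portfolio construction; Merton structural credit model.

Key observation: a European claim on WXY (strike 206.73) — a lognormal (GBM) underlying with constant rate and volatility — has an exact closed-form value; no lattice or capital structure is involved.

framework: Black-Scholes closed form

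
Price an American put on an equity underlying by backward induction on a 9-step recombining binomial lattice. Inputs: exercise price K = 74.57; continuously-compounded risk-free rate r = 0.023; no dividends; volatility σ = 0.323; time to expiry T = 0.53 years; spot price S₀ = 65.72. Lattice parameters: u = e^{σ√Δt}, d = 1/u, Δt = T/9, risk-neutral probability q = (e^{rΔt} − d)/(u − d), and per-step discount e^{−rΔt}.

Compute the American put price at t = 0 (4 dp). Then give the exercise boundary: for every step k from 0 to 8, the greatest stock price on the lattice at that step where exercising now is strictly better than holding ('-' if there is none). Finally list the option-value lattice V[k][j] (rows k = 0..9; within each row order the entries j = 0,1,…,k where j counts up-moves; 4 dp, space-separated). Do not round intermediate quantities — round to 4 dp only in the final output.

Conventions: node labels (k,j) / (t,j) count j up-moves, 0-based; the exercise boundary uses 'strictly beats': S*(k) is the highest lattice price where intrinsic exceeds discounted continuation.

price = 11.5210
boundary = - - - 51.9487 48.0323 51.9487 56.1844 60.7654 65.7200
tree:
11.5210
14.8553 8.0694
18.6096 10.9742 5.0569
22.6213 14.4697 7.3526 2.6723
26.5377 18.4320 10.3701 4.2204 1.0623
30.1588 22.6213 14.1062 6.4954 1.8553 0.2367
33.5070 26.5377 18.3856 9.6743 3.1921 0.4638 0.0000
36.6027 30.1588 22.6213 13.8046 5.3859 0.9090 0.0000 0.0000
39.4650 33.5070 26.5377 18.3856 8.8500 1.7815 0.0000 0.0000 0.0000
42.1116 36.6027 30.1588 22.6213 13.8046 3.4914 0.0000 0.0000 0.0000 0.0000

params: Δt=0.05889 u=1.08154 d=0.92461 q=0.48905 e^(-rΔt)=0.99865
t_9 payoffs: 42.1116 36.6027 30.1588 22.6213 13.8046 3.4914 0.0000 0.0000 0.0000 0.0000
t_8: node(8,0) S=35.1050 payoff=39.4650 vs cont=39.3641 → 39.4650 [stop]  node(8,1) S=41.0630 payoff=33.5070 vs cont=33.4060 → 33.5070 [stop]  node(8,2) S=48.0323 payoff=26.5377 vs cont=26.4368 → 26.5377 [stop]  node(8,3) S=56.1844 payoff=18.3856 vs cont=18.2847 → 18.3856 [stop]  node(8,4) S=65.7200 payoff=8.8500 vs cont=8.7491 → 8.8500 [stop]  node(8,5) S=76.8740 payoff=0.0000 vs cont=1.7815 → 1.7815 [wait]  node(8,6) S=89.9212 payoff=0.0000 vs cont=0.0000 → 0.0000 [wait]  node(8,7) S=105.1827 payoff=0.0000 vs cont=0.0000 → 0.0000 [wait]  node(8,8) S=123.0343 payoff=0.0000 vs cont=0.0000 → 0.0000 [wait]  ⇒ S*(8)=65.7200
t_7: node(7,0) S=37.9673 payoff=36.6027 vs cont=36.5018 → 36.6027 [stop]  node(7,1) S=44.4112 payoff=30.1588 vs cont=30.0579 → 30.1588 [stop]  node(7,2) S=51.9487 payoff=22.6213 vs cont=22.5204 → 22.6213 [stop]  node(7,3) S=60.7654 payoff=13.8046 vs cont=13.7037 → 13.8046 [stop]  node(7,4) S=71.0786 payoff=3.4914 vs cont=5.3859 → 5.3859 [wait]  node(7,5) S=83.1421 payoff=0.0000 vs cont=0.9090 → 0.9090 [wait]  node(7,6) S=97.2530 payoff=0.0000 vs cont=0.0000 → 0.0000 [wait]  node(7,7) S=113.7589 payoff=0.0000 vs cont=0.0000 → 0.0000 [wait]  ⇒ S*(7)=60.7654
t_6: node(6,0) S=41.0630 payoff=33.5070 vs cont=33.4060 → 33.5070 [stop]  node(6,1) S=48.0323 payoff=26.5377 vs cont=26.4368 → 26.5377 [stop]  node(6,2) S=56.1844 payoff=18.3856 vs cont=18.2847 → 18.3856 [stop]  node(6,3) S=65.7200 payoff=8.8500 vs cont=9.6743 → 9.6743 [wait]  node(6,4) S=76.8740 payoff=0.0000 vs cont=3.1921 → 3.1921 [wait]  node(6,5) S=89.9212 payoff=0.0000 vs cont=0.4638 → 0.4638 [wait]  node(6,6) S=105.1827 payoff=0.0000 vs cont=0.0000 → 0.0000 [wait]  ⇒ S*(6)=56.1844
t_5: node(5,0) S=44.4112 payoff=30.1588 vs cont=30.0579 → 30.1588 [stop]  node(5,1) S=51.9487 payoff=22.6213 vs cont=22.5204 → 22.6213 [stop]  node(5,2) S=60.7654 payoff=13.8046 vs cont=14.1062 → 14.1062 [wait]  node(5,3) S=71.0786 payoff=3.4914 vs cont=6.4954 → 6.4954 [wait]  node(5,4) S=83.1421 payoff=0.0000 vs cont=1.8553 → 1.8553 [wait]  node(5,5) S=97.2530 payoff=0.0000 vs cont=0.2367 → 0.2367 [wait]  ⇒ S*(5)=51.9487
t_4: node(4,0) S=48.0323 payoff=26.5377 vs cont=26.4368 → 26.5377 [stop]  node(4,1) S=56.1844 payoff=18.3856 vs cont=18.4320 → 18.4320 [wait]  node(4,2) S=65.7200 payoff=8.8500 vs cont=10.3701 → 10.3701 [wait]  node(4,3) S=76.8740 payoff=0.0000 vs cont=4.2204 → 4.2204 [wait]  node(4,4) S=89.9212 payoff=0.0000 vs cont=1.0623 → 1.0623 [wait]  ⇒ S*(4)=48.0323
t_3: node(3,0) S=51.9487 payoff=22.6213 vs cont=22.5431 → 22.6213 [stop]  node(3,1) S=60.7654 payoff=13.8046 vs cont=14.4697 → 14.4697 [wait]  node(3,2) S=71.0786 payoff=3.4914 vs cont=7.3526 → 7.3526 [wait]  node(3,3) S=83.1421 payoff=0.0000 vs cont=2.6723 → 2.6723 [wait]  ⇒ S*(3)=51.9487
t_2: node(2,0) S=56.1844 payoff=18.3856 vs cont=18.6096 → 18.6096 [wait]  node(2,1) S=65.7200 payoff=8.8500 vs cont=10.9742 → 10.9742 [wait]  node(2,2) S=76.8740 payoff=0.0000 vs cont=5.0569 → 5.0569 [wait]  ⇒ S*(2)=-
t_1: node(1,0) S=60.7654 payoff=13.8046 vs cont=14.8553 → 14.8553 [wait]  node(1,1) S=71.0786 payoff=3.4914 vs cont=8.0694 → 8.0694 [wait]  ⇒ S*(1)=-
t_0: node(0,0) S=65.7200 payoff=8.8500 vs cont=11.5210 → 11.5210 [wait]  ⇒ S*(0)=-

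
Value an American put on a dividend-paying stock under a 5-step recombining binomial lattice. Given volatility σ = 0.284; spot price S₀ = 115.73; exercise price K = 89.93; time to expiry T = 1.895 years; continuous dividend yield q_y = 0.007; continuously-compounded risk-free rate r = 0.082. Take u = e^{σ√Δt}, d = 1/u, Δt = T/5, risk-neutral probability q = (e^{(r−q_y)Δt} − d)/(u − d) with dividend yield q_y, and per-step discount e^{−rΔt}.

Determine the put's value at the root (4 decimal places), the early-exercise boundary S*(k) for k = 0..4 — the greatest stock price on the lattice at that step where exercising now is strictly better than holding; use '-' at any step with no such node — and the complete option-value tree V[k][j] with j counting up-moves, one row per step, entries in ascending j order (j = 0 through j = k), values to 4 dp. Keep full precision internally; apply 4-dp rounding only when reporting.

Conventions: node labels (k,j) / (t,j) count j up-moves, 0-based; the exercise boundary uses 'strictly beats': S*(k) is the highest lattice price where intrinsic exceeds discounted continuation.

price = 3.2656
boundary = - - - 68.4938 57.5069
tree:
3.2656
6.2961 0.8592
11.8314 1.9202 0.0000
21.4362 4.2915 0.0000 0.0000
32.4231 9.5914 0.0000 0.0000 0.0000
41.6477 21.4362 0.0000 0.0000 0.0000 0.0000

Δt=0.37900, u=1.19105, d=0.83959, q=0.53844, disc=e^(-rΔt)=0.96940
k=5 terminal: V=max(K-S,0) → 41.6477 21.4362 0.0000 0.0000 0.0000 0.0000
k=4: j=0 S=57.5069 intr=32.4231 cont=29.8236 V=32.4231[EX]; j=1 S=81.5798 intr=8.3502 cont=9.5914 V=9.5914[hold]; j=2 S=115.7300 intr=0.0000 cont=0.0000 V=0.0000[hold]; j=3 S=164.1758 intr=0.0000 cont=0.0000 V=0.0000[hold]; j=4 S=232.9014 intr=0.0000 cont=0.0000 V=0.0000[hold]  S*(4)=57.5069
k=3: j=0 S=68.4938 intr=21.4362 cont=19.5137 V=21.4362[EX]; j=1 S=97.1660 intr=0.0000 cont=4.2915 V=4.2915[hold]; j=2 S=137.8407 intr=0.0000 cont=0.0000 V=0.0000[hold]; j=3 S=195.5422 intr=0.0000 cont=0.0000 V=0.0000[hold]  S*(3)=68.4938
k=2: j=0 S=81.5798 intr=8.3502 cont=11.8314 V=11.8314[hold]; j=1 S=115.7300 intr=0.0000 cont=1.9202 V=1.9202[hold]; j=2 S=164.1758 intr=0.0000 cont=0.0000 V=0.0000[hold]  S*(2)=-
k=1: j=0 S=97.1660 intr=0.0000 cont=6.2961 V=6.2961[hold]; j=1 S=137.8407 intr=0.0000 cont=0.8592 V=0.8592[hold]  S*(1)=-
k=0: j=0 S=115.7300 intr=0.0000 cont=3.2656 V=3.2656[hold]  S*(0)=-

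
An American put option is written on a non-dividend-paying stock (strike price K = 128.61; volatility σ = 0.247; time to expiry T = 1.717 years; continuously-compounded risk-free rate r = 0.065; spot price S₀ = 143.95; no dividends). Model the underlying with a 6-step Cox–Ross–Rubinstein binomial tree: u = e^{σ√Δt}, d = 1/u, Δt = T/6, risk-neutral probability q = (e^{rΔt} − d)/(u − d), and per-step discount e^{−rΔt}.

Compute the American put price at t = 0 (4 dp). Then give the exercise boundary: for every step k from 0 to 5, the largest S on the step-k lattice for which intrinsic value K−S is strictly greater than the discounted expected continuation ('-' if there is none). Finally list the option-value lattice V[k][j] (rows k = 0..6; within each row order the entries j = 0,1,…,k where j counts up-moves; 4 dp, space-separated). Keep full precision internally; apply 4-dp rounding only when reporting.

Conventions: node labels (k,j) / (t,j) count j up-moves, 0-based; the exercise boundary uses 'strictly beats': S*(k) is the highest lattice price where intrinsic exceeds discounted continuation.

Δt=0.28617  u=1.14126  d=0.87623  q=0.53786  discount=0.98157
step 6 (expiry): payoffs max(K−S,0) = 63.4610 43.7553 18.0893 0.0000 0.0000 0.0000 0.0000
step 5: (k=5,j=0): S=74.3518, K−S=54.2582, hold=51.8880 ⇒ V=54.2582 exercise | (k=5,j=1): S=96.8411, K−S=31.7689, hold=29.3988 ⇒ V=31.7689 exercise | (k=5,j=2): S=126.1327, K−S=2.4773, hold=8.2058 ⇒ V=8.2058 continue | (k=5,j=3): S=164.2842, K−S=0.0000, hold=0.0000 ⇒ V=0.0000 continue | (k=5,j=4): S=213.9753, K−S=0.0000, hold=0.0000 ⇒ V=0.0000 continue | (k=5,j=5): S=278.6966, K−S=0.0000, hold=0.0000 ⇒ V=0.0000 continue  boundary S*=96.8411
step 4: (k=4,j=0): S=84.8547, K−S=43.7553, hold=41.3852 ⇒ V=43.7553 exercise | (k=4,j=1): S=110.5207, K−S=18.0893, hold=18.7435 ⇒ V=18.7435 continue | (k=4,j=2): S=143.9500, K−S=0.0000, hold=3.7224 ⇒ V=3.7224 continue | (k=4,j=3): S=187.4907, K−S=0.0000, hold=0.0000 ⇒ V=0.0000 continue | (k=4,j=4): S=244.2011, K−S=0.0000, hold=0.0000 ⇒ V=0.0000 continue  boundary S*=84.8547
step 3: (k=3,j=0): S=96.8411, K−S=31.7689, hold=29.7441 ⇒ V=31.7689 exercise | (k=3,j=1): S=126.1327, K−S=2.4773, hold=10.4678 ⇒ V=10.4678 continue | (k=3,j=2): S=164.2842, K−S=0.0000, hold=1.6886 ⇒ V=1.6886 continue | (k=3,j=3): S=213.9753, K−S=0.0000, hold=0.0000 ⇒ V=0.0000 continue  boundary S*=96.8411
step 2: (k=2,j=0): S=110.5207, K−S=18.0893, hold=19.9377 ⇒ V=19.9377 continue | (k=2,j=1): S=143.9500, K−S=0.0000, hold=5.6399 ⇒ V=5.6399 continue | (k=2,j=2): S=187.4907, K−S=0.0000, hold=0.7660 ⇒ V=0.7660 continue  boundary S*=-
step 1: (k=1,j=0): S=126.1327, K−S=2.4773, hold=12.0219 ⇒ V=12.0219 continue | (k=1,j=1): S=164.2842, K−S=0.0000, hold=2.9628 ⇒ V=2.9628 continue  boundary S*=-
step 0: (k=0,j=0): S=143.9500, K−S=0.0000, hold=7.0177 ⇒ V=7.0177 continue  boundary S*=-

price = 7.0177
boundary = - - - 96.8411 84.8547 96.8411
tree:
7.0177
12.0219 2.9628
19.9377 5.6399 0.7660
31.7689 10.4678 1.6886 0.0000
43.7553 18.7435 3.7224 0.0000 0.0000
54.2582 31.7689 8.2058 0.0000 0.0000 0.0000
63.4610 43.7553 18.0893 0.0000 0.0000 0.0000 0.0000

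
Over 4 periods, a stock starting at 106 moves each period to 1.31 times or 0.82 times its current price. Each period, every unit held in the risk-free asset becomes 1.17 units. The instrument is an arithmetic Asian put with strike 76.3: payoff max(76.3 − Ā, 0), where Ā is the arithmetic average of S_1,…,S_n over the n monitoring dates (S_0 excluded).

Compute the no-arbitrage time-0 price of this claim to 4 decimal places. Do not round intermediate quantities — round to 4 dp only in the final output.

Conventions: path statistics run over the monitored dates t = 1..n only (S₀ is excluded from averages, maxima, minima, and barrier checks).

No-arbitrage gives p* = (R−d)/(u−d) = 0.7143: enumerate every path, weight its payoff by its p*-probability, and discount by R^4.
Enumerate all 2^4 = 16 price paths (U = up ×1.31, D = down ×0.82); each path with k up-moves has probability p*^k·(1−p*)^(4−k).
DDDD: Ā=66.1411, payoff=10.1589, prob=0.006664
UDDD: Ā=105.6644, payoff=0.0000, prob=0.016660
DUDD: Ā=92.6794, payoff=0.0000, prob=0.016660
UUDD: Ā=148.0610, payoff=0.0000, prob=0.041649
DDUD: Ā=82.0317, payoff=0.0000, prob=0.016660
UDUD: Ā=131.0507, payoff=0.0000, prob=0.041649
DUUD: Ā=118.0657, payoff=0.0000, prob=0.041649
UUUD: Ā=188.6171, payoff=0.0000, prob=0.104123
DDDU: Ā=73.3006, payoff=2.9994, prob=0.016660
UDDU: Ā=117.1022, payoff=0.0000, prob=0.041649
DUDU: Ā=104.1172, payoff=0.0000, prob=0.041649
UUDU: Ā=166.3335, payoff=0.0000, prob=0.104123
DDUU: Ā=93.4695, payoff=0.0000, prob=0.041649
UDUU: Ā=149.3232, payoff=0.0000, prob=0.104123
DUUU: Ā=136.3382, payoff=0.0000, prob=0.104123
UUUU: Ā=217.8085, payoff=0.0000, prob=0.260308
Price = Σ prob·payoff / R^4 = 0.117667 / 1.873887 = 0.0628

price = 0.0628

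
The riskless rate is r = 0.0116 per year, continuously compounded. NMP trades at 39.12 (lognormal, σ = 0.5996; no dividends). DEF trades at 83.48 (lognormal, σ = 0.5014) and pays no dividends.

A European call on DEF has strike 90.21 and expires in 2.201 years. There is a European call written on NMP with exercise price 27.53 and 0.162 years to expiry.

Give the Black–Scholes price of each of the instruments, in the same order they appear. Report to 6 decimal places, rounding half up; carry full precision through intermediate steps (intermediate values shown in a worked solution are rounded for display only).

[DEF call K=90.21]
σ√T = 0.5014·√2.201 = 0.743865
d₁ = (ln(S/K) + (r+σ²/2)T) / (σ√T) = (ln(83.48/90.21) + (0.0116+0.5014²/2)·2.201) / 0.743865 = (-0.077533 + 0.302199) / 0.743865 = 0.302025
d₂ = d₁ − σ√T = 0.302025 − 0.743865 = -0.441840
e^{−rT} = 0.974792
N(d₁) = 0.618684,  N(d₂) = 0.329303
price = S·N(d₁) − K·e^{−rT}·N(d₂) = 51.647712 − 28.957528 = 22.690184
[NMP call K=27.53]
σ√T = 0.5996·√0.162 = 0.241334
d₁ = (ln(S/K) + (r+σ²/2)T) / (σ√T) = (ln(39.12/27.53) + (0.0116+0.5996²/2)·0.162) / 0.241334 = (0.351358 + 0.031000) / 0.241334 = 1.584349
d₂ = d₁ − σ√T = 1.584349 − 0.241334 = 1.343015
e^{−rT} = 0.998123
N(d₁) = 0.943443,  N(d₂) = 0.910366
price = S·N(d₁) − K·e^{−rT}·N(d₂) = 36.907484 − 25.015334 = 11.892150

price(DEF call K=90.21) = 22.690184
price(NMP call K=27.53) = 11.892150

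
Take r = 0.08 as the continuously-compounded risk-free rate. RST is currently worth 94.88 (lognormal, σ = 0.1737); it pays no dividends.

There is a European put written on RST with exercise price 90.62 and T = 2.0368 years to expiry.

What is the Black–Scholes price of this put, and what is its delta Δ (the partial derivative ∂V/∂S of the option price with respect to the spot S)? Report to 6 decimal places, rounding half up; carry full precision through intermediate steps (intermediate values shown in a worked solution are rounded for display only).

σ√T = 0.1737·√2.0368 = 0.247899
d₁ = (ln(S/K) + (r+σ²/2)T) / (σ√T) = (ln(94.88/90.62) + (0.08+0.1737²/2)·2.0368) / 0.247899 = (0.045938 + 0.193671) / 0.247899 = 0.966560
d₂ = d₁ − σ√T = 0.966560 − 0.247899 = 0.718661
e^{−rT} = 0.849639
N(−d₁) = 0.166882,  N(−d₂) = 0.236175
Put price V = K·e^{−rT}·N(−d₂) − S·N(−d₁) = 18.184102 − 15.833765 = 2.350337
Δ = −N(−d₁) = -0.166882

price = 2.350337
Δ = -0.166882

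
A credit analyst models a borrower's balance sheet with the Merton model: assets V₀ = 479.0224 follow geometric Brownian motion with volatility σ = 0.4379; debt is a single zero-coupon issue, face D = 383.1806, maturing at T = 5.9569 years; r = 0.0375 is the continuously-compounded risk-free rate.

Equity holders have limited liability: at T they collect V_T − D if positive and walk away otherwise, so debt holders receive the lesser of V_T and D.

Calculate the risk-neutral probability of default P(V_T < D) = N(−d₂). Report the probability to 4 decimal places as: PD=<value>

PD=0.5464

Work the structural quantities from V₀ = 479.0224 against face 383.1806:
d₁ = [ln(V₀/D) + (r + σ²/2)T] / (σ√T)
   = [ln(479.0224/383.1806) + (0.0375 + 0.5·0.4379²)·5.9569] / (0.4379·√5.9569)
   = [0.223241 + 0.794521] / 1.068772 = 0.952272
d₂ = d₁ − σ√T = 0.952272 − 1.068772 = -0.116500
risk-neutral PD = N(−d₂) = N(0.116500) = 0.546372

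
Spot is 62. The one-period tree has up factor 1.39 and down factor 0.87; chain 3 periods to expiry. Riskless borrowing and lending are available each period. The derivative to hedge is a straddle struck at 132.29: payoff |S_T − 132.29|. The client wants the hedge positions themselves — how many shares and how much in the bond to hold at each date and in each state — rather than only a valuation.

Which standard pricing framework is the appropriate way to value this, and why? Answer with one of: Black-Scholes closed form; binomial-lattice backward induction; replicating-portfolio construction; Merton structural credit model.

Key observation: the mandate to exhibit the hedge at every date and state singles out the replicating-portfolio construction on the 3-period tree with factors 1.39 and 0.87 from 62.

framework: replicating-portfolio construction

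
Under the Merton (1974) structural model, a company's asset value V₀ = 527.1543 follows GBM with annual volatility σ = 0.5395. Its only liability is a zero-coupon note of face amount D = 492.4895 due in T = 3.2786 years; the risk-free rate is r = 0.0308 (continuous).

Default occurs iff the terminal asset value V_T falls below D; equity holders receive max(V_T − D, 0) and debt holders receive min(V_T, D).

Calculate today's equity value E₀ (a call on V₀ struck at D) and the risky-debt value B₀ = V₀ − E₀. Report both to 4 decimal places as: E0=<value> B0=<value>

With assets at 527.1543 and a single debt payment of 492.4895 at 3.2786 years:
d₁ = [ln(V₀/D) + (r + σ²/2)T] / (σ√T)
   = [ln(527.1543/492.4895) + (0.0308 + 0.5·0.5395²)·3.2786] / (0.5395·√3.2786)
   = [0.068020 + 0.578116] / 0.976868 = 0.661437
d₂ = d₁ − σ√T = 0.661437 − 0.976868 = -0.315431
N(d₁) = 0.745834,  N(d₂) = 0.376217,  e^(−rT) = 0.903950
E₀ = V₀·N(d₁) − D·e^(−rT)·N(d₂)
   = 527.1543·0.745834 − 492.4895·0.903950·0.376217 = 225.682838
B₀ = V₀ − E₀ = 527.1543 − 225.682838 = 301.471462

E0=225.6828 B0=301.4715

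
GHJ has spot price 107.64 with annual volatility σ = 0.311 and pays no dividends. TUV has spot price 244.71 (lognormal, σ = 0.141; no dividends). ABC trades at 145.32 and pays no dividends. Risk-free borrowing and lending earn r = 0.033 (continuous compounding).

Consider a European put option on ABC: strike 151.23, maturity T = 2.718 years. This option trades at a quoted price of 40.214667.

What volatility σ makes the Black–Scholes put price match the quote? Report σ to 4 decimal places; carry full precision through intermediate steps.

sigma = 0.4805

At σ = 0.4805 the Black–Scholes value reproduces the quote:
σ√T = 0.4805·√2.718 = 0.792170
d₁ = (ln(S/K) + (r+σ²/2)T) / (σ√T) = (ln(145.32/151.23) + (0.033+0.4805²/2)·2.718) / 0.792170 = (-0.039864 + 0.403460) / 0.792170 = 0.458988
d₂ = d₁ − σ√T = 0.458988 − 0.792170 = -0.333181
e^{−rT} = 0.914211
N(−d₁) = 0.323121,  N(−d₂) = 0.630501
V = K·e^{−rT}·N(−d₂) − S·N(−d₁) = 87.170647 − 46.955980 = 40.214667 (the quoted price), and the Black–Scholes price is strictly increasing in σ, so σ is unique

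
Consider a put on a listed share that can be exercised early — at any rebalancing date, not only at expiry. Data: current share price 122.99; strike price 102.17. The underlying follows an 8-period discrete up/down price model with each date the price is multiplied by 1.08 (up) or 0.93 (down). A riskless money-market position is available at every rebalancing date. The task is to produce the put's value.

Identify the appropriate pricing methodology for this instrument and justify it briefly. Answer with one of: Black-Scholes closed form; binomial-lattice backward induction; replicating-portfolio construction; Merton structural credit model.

framework: binomial-lattice backward induction

Key observation: with exercise allowed before expiry on a discrete up/down model (8 steps from spot 122.99), the strike-102.17 put's value must be rolled back through the tree testing early exercise at each node.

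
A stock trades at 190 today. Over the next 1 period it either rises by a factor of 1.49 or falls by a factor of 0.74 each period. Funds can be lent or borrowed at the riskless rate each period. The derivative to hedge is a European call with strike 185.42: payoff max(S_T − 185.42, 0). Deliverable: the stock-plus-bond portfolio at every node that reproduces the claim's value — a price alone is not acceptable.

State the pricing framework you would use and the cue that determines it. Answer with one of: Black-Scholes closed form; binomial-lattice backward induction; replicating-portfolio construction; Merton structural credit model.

framework: replicating-portfolio construction

Key observation: what is demanded is not a single number but the (Δ, B) position at each node of the 1.49/0.74 tree starting at 190; constructing those positions is the replicating-portfolio method.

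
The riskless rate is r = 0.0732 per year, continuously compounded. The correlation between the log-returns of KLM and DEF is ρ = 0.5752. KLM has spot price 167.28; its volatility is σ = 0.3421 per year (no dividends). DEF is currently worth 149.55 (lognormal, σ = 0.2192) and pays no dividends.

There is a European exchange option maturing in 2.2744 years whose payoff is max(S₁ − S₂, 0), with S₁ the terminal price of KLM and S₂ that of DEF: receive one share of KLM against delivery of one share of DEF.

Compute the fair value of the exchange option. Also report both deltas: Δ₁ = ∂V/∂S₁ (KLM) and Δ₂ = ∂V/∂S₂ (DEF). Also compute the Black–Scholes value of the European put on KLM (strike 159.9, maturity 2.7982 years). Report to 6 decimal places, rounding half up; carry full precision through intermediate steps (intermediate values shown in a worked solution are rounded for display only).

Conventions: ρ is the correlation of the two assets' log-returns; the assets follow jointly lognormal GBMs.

σ_eff = √(σ₁² + σ₂² − 2ρσ₁σ₂) = √(0.3421² + 0.2192² − 2·0.5752·0.3421·0.2192) = 0.280739
d₁ = (ln(S₁/S₂) + (q₂ − q₁ + σ_eff²/2)T) / (σ_eff√T) = (ln(167.28/149.55) + (0.0 − 0.0 + 0.039407)·2.2744) / 0.423386 = 0.476317
d₂ = d₁ − σ_eff√T = 0.476317 − 0.423386 = 0.052931
N(d₁) = 0.683076,  N(d₂) = 0.521107
V = S₁·e^{−q₁T}·N(d₁) − S₂·e^{−q₂T}·N(d₂) = 114.264931 − 77.931513 = 36.333419
Δ₁ = e^{−q₁T}·N(d₁) = 0.683076;  Δ₂ = −e^{−q₂T}·N(d₂) = -0.521107
[vanilla: KLM put K=159.9]
σ√T = 0.3421·√2.7982 = 0.572259
d₁ = (ln(S/K) + (r+σ²/2)T) / (σ√T) = (ln(167.28/159.9) + (0.0732+0.3421²/2)·2.7982) / 0.572259 = (0.045120 + 0.368568) / 0.572259 = 0.722905
d₂ = d₁ − σ√T = 0.722905 − 0.572259 = 0.150646
e^{−rT} = 0.814787
N(−d₁) = 0.234869,  N(−d₂) = 0.440127
price = K·e^{−rT}·N(−d₂) − S·N(−d₁) = 57.341769 − 39.288907 = 18.052862

exchange price = 36.333419
Δ1 = 0.683076
Δ2 = -0.521107
price(KLM put K=159.9) = 18.052862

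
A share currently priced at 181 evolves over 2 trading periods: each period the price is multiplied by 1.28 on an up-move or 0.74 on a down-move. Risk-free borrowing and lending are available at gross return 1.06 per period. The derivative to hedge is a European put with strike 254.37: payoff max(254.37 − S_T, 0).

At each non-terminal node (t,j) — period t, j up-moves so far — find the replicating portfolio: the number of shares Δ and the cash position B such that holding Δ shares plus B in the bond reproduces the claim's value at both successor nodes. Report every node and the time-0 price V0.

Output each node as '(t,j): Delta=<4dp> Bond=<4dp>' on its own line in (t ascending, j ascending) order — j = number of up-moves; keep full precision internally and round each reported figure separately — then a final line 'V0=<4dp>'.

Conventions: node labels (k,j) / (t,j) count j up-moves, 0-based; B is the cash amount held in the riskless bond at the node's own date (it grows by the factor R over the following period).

(0,0): Delta=-0.7587 Bond=195.9029
(1,0): Delta=-1.0000 Bond=239.9717
(1,1): Delta=-0.6628 Bond=185.4408
V0=58.5713

The replicating-portfolio and risk-neutral prices coincide; use p* = (1.06−0.74)/(1.28−0.74) = 0.5926 for the latter.
Expiry values: V(2,0)=155.2544, V(2,1)=82.9268, V(2,2)=0.0000
(1,0): S=133.9400. Δ = (V_up−V_dn)/(S_up−S_dn) = (82.9268−155.2544)/(171.4432−99.1156) = -1.0000. V = [p*·82.9268 + (1−p*)·155.2544]/1.06 = 106.0317. B = V − Δ·S = 239.9717.
(1,1): S=231.6800. Δ = (V_up−V_dn)/(S_up−S_dn) = (0.0000−82.9268)/(296.5504−171.4432) = -0.6628. V = [p*·0.0000 + (1−p*)·82.9268]/1.06 = 31.8726. B = V − Δ·S = 185.4408.
(0,0): S=181.0000. Δ = (V_up−V_dn)/(S_up−S_dn) = (31.8726−106.0317)/(231.6800−133.9400) = -0.7587. V = [p*·31.8726 + (1−p*)·106.0317]/1.06 = 58.5713. B = V − Δ·S = 195.9029.
Sanity check at the root: Δ(0,0)·S0 + B(0,0) reproduces V0 = 58.5713.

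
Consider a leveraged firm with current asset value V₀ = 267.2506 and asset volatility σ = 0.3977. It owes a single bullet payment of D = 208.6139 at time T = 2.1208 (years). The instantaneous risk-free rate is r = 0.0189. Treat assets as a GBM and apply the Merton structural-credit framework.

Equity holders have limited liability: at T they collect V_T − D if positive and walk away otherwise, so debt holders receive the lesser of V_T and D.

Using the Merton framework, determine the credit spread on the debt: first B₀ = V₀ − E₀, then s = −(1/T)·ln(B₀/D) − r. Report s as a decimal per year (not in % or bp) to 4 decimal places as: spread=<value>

spread=0.0657

With assets at 267.2506 and a single debt payment of 208.6139 at 2.1208 years:
d₁ = [ln(V₀/D) + (r + σ²/2)T] / (σ√T)
   = [ln(267.2506/208.6139) + (0.0189 + 0.5·0.3977²)·2.1208] / (0.3977·√2.1208)
   = [0.247702 + 0.207802] / 0.579169 = 0.786477
d₂ = d₁ − σ√T = 0.786477 − 0.579169 = 0.207308
N(d₁) = 0.784206,  N(d₂) = 0.582115,  e^(−rT) = 0.960710
E₀ = V₀·N(d₁) − D·e^(−rT)·N(d₂)
   = 267.2506·0.784206 − 208.6139·0.960710·0.582115 = 92.913501
B₀ = V₀ − E₀ = 267.2506 − 92.913501 = 174.337099
spread = −(1/T)·ln(B₀/D) − r = −(1/2.1208)·ln(174.337099/208.6139) − 0.0189 = 0.06573523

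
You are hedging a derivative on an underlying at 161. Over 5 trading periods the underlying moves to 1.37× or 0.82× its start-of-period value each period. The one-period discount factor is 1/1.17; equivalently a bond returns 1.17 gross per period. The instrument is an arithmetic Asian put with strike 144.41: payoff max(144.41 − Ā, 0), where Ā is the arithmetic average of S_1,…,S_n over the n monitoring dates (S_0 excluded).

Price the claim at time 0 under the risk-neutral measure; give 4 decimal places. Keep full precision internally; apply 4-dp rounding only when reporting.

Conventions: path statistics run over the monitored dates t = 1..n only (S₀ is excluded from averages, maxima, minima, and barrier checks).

price = 0.9695

With p* = (R−d)/(u−d) = 0.6364, sum probability × payoff across the paths and divide by R^5.
Enumerate all 2^5 = 32 price paths (U = up ×1.37, D = down ×0.82); each path with k up-moves has probability p*^k·(1−p*)^(5−k).
DDDDD: Ā=92.3055, payoff=52.1045, prob=0.006358
UDDDD: Ā=154.2177, payoff=0.0000, prob=0.011127
DUDDD: Ā=136.5077, payoff=7.9023, prob=0.011127
UUDDD: Ā=228.0677, payoff=0.0000, prob=0.019472
DDUDD: Ā=121.9855, payoff=22.4245, prob=0.011127
UDUDD: Ā=203.8050, payoff=0.0000, prob=0.019472
DUUDD: Ā=186.0950, payoff=0.0000, prob=0.019472
UUUDD: Ā=310.9148, payoff=0.0000, prob=0.034076
DDDUD: Ā=110.0773, payoff=34.3327, prob=0.011127
UDDUD: Ā=183.9096, payoff=0.0000, prob=0.019472
DUDUD: Ā=166.1996, payoff=0.0000, prob=0.019472
UUDUD: Ā=277.6749, payoff=0.0000, prob=0.034076
DDUUD: Ā=151.6774, payoff=0.0000, prob=0.019472
UDUUD: Ā=253.4122, payoff=0.0000, prob=0.034076
DUUUD: Ā=235.7022, payoff=0.0000, prob=0.034076
UUUUD: Ā=393.7952, payoff=0.0000, prob=0.059633
DDDDU: Ā=100.3125, payoff=44.0975, prob=0.011127
UDDDU: Ā=167.5954, payoff=0.0000, prob=0.019472
DUDDU: Ā=149.8854, payoff=0.0000, prob=0.019472
UUDDU: Ā=250.4182, payoff=0.0000, prob=0.034076
DDUDU: Ā=135.3632, payoff=9.0468, prob=0.019472
UDUDU: Ā=226.1555, payoff=0.0000, prob=0.034076
DUUDU: Ā=208.4455, payoff=0.0000, prob=0.034076
UUUDU: Ā=348.2565, payoff=0.0000, prob=0.059633
DDDUU: Ā=123.4550, payoff=20.9550, prob=0.019472
UDDUU: Ā=206.2601, payoff=0.0000, prob=0.034076
DUDUU: Ā=188.5501, payoff=0.0000, prob=0.034076
UUDUU: Ā=315.0166, payoff=0.0000, prob=0.059633
DDUUU: Ā=174.0279, payoff=0.0000, prob=0.034076
UDUUU: Ā=290.7539, payoff=0.0000, prob=0.059633
DUUUU: Ā=273.0439, payoff=0.0000, prob=0.059633
UUUUU: Ā=456.1832, payoff=0.0000, prob=0.104358
Price = Σ prob·payoff / R^5 = 2.125622 / 2.192448 = 0.9695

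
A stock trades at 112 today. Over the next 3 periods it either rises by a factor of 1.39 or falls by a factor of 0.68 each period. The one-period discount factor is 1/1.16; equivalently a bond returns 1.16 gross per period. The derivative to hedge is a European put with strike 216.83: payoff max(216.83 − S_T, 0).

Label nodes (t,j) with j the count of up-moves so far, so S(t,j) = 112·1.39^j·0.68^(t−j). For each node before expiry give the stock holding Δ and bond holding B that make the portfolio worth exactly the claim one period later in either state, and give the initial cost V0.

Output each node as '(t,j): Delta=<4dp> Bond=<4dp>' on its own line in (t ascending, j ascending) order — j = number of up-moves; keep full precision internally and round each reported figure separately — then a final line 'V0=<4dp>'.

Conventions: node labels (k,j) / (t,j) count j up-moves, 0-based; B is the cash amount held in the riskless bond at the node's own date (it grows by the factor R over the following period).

(0,0): Delta=-0.6414 Bond=115.3681
(1,0): Delta=-1.0000 Bond=161.1400
(1,1): Delta=-0.5573 Bond=120.7395
(2,0): Delta=-1.0000 Bond=186.9224
(2,1): Delta=-1.0000 Bond=186.9224
(2,2): Delta=-0.4535 Bond=117.6019
V0=43.5343

The replicating-portfolio and risk-neutral prices coincide; use p* = (1.16−0.68)/(1.39−0.68) = 0.6761 for the latter.
Terminal payoffs: V(3,0)=181.6136, V(3,1)=144.8436, V(3,2)=69.6813, V(3,3)=0.0000
  t=2,j=0: stock 51.7888 → up 71.9864 (V=144.8436), down 35.2164 (V=181.6136). Price 135.1336; hedge Δ=-1.0000, bond B=186.9224.
  t=2,j=1: stock 105.8624 → up 147.1487 (V=69.6813), down 71.9864 (V=144.8436). Price 81.0600; hedge Δ=-1.0000, bond B=186.9224.
  t=2,j=2: stock 216.3952 → up 300.7893 (V=0.0000), down 147.1487 (V=69.6813). Price 19.4593; hedge Δ=-0.4535, bond B=117.6019.
  t=1,j=0: stock 76.1600 → up 105.8624 (V=81.0600), down 51.7888 (V=135.1336). Price 84.9800; hedge Δ=-1.0000, bond B=161.1400.
  t=1,j=1: stock 155.6800 → up 216.3952 (V=19.4593), down 105.8624 (V=81.0600). Price 33.9780; hedge Δ=-0.5573, bond B=120.7395.
  t=0,j=0: stock 112.0000 → up 155.6800 (V=33.9780), down 76.1600 (V=84.9800). Price 43.5343; hedge Δ=-0.6414, bond B=115.3681.
As a check, the time-0 holding Δ(0,0)·S0 + B(0,0) comes to 43.5343 — exactly V0.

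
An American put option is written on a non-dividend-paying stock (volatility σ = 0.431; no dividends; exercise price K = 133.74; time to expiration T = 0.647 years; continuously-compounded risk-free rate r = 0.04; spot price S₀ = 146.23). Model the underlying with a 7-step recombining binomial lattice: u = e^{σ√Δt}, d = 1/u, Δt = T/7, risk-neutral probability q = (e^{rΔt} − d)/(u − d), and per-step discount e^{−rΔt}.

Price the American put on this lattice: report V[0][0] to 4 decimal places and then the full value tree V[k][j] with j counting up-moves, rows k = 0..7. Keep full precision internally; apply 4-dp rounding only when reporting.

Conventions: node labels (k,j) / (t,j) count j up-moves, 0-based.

price = 12.4929
tree:
12.4929
18.3337 6.2963
26.1191 10.0873 2.2605
35.8861 15.7975 4.0130 0.3898
47.1617 24.0145 7.0664 0.7544 0.0000
57.7945 35.0403 12.3206 1.4600 0.0000 0.0000
67.1214 47.1617 21.2218 2.8257 0.0000 0.0000 0.0000
75.3029 57.7945 35.0403 5.4687 0.0000 0.0000 0.0000 0.0000

params: Δt=0.09243 u=1.14001 d=0.87719 q=0.48138 e^(-rΔt)=0.99631
t_7 payoffs: 75.3029 57.7945 35.0403 5.4687 0.0000 0.0000 0.0000 0.0000
k=6: node(6,0) S=66.6186 payoff=67.1214 vs cont=66.6279 → 67.1214 [stop]  node(6,1) S=86.5783 payoff=47.1617 vs cont=46.6682 → 47.1617 [stop]  node(6,2) S=112.5182 payoff=21.2218 vs cont=20.7283 → 21.2218 [stop]  node(6,3) S=146.2300 payoff=0.0000 vs cont=2.8257 → 2.8257 [wait]  node(6,4) S=190.0423 payoff=0.0000 vs cont=0.0000 → 0.0000 [wait]  node(6,5) S=246.9812 payoff=0.0000 vs cont=0.0000 → 0.0000 [wait]  node(6,6) S=320.9798 payoff=0.0000 vs cont=0.0000 → 0.0000 [wait]
k=5: node(5,0) S=75.9455 payoff=57.7945 vs cont=57.3009 → 57.7945 [stop]  node(5,1) S=98.6997 payoff=35.0403 vs cont=34.5467 → 35.0403 [stop]  node(5,2) S=128.2713 payoff=5.4687 vs cont=12.3206 → 12.3206 [wait]  node(5,3) S=166.7030 payoff=0.0000 vs cont=1.4600 → 1.4600 [wait]  node(5,4) S=216.6492 payoff=0.0000 vs cont=0.0000 → 0.0000 [wait]  node(5,5) S=281.5599 payoff=0.0000 vs cont=0.0000 → 0.0000 [wait]
k=4: node(4,0) S=86.5783 payoff=47.1617 vs cont=46.6682 → 47.1617 [stop]  node(4,1) S=112.5182 payoff=21.2218 vs cont=24.0145 → 24.0145 [wait]  node(4,2) S=146.2300 payoff=0.0000 vs cont=7.0664 → 7.0664 [wait]  node(4,3) S=190.0423 payoff=0.0000 vs cont=0.7544 → 0.7544 [wait]  node(4,4) S=246.9812 payoff=0.0000 vs cont=0.0000 → 0.0000 [wait]
k=3: node(3,0) S=98.6997 payoff=35.0403 vs cont=35.8861 → 35.8861 [wait]  node(3,1) S=128.2713 payoff=5.4687 vs cont=15.7975 → 15.7975 [wait]  node(3,2) S=166.7030 payoff=0.0000 vs cont=4.0130 → 4.0130 [wait]  node(3,3) S=216.6492 payoff=0.0000 vs cont=0.3898 → 0.3898 [wait]
k=2: node(2,0) S=112.5182 payoff=21.2218 vs cont=26.1191 → 26.1191 [wait]  node(2,1) S=146.2300 payoff=0.0000 vs cont=10.0873 → 10.0873 [wait]  node(2,2) S=190.0423 payoff=0.0000 vs cont=2.2605 → 2.2605 [wait]
k=1: node(1,0) S=128.2713 payoff=5.4687 vs cont=18.3337 → 18.3337 [wait]  node(1,1) S=166.7030 payoff=0.0000 vs cont=6.2963 → 6.2963 [wait]
k=0: node(0,0) S=146.2300 payoff=0.0000 vs cont=12.4929 → 12.4929 [wait]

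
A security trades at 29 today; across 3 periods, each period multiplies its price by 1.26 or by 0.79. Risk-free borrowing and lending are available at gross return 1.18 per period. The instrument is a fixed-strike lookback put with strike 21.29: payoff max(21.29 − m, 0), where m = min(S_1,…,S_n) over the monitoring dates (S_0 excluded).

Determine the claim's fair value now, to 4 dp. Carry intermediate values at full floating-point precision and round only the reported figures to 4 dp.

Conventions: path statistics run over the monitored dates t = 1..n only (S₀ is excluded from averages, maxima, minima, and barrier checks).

price = 0.0677

No-arbitrage gives p* = (R−d)/(u−d) = 0.8298: enumerate every path, weight its payoff by its p*-probability, and discount by R^3.
Enumerate all 2^3 = 8 price paths (U = up ×1.26, D = down ×0.79); each path with k up-moves has probability p*^k·(1−p*)^(3−k).
DDD: m=14.2981, payoff=6.9919, prob=0.004931
UDD: m=22.8046, payoff=0.0000, prob=0.024041
DUD: m=22.8046, payoff=0.0000, prob=0.024041
UUD: m=36.3719, payoff=0.0000, prob=0.117199
DDU: m=18.0989, payoff=3.1911, prob=0.024041
UDU: m=28.8666, payoff=0.0000, prob=0.117199
DUU: m=22.9100, payoff=0.0000, prob=0.117199
UUU: m=36.5400, payoff=0.0000, prob=0.571347
Price = Σ prob·payoff / R^3 = 0.111197 / 1.643032 = 0.0677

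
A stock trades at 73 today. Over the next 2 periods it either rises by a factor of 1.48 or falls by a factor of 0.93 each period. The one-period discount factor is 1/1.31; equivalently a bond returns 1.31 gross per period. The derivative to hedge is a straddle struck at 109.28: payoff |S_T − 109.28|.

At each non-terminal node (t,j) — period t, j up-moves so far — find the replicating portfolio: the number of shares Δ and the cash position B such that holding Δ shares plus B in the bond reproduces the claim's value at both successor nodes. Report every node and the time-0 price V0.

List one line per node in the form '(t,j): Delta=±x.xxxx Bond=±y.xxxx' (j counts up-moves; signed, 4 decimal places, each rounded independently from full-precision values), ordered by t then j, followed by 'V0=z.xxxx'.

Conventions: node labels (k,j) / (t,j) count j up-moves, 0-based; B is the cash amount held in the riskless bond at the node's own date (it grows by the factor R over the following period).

Arbitrage-free pricing uses the up-move probability p* = (R−d)/(u−d) = 0.6909, discounting each step at R = 1.31.
Payoffs at expiry: V(2,0)=46.1423, V(2,1)=8.8028, V(2,2)=50.6192
Node (1,0) S=67.8900: V=(p*·8.8028+(1−p*)·46.1423)/1.31=15.5298; Δ=(8.8028−46.1423)/(100.4772−63.1377)=-1.0000; B=V−Δ·S=83.4198
Node (1,1) S=108.0400: V=(p*·50.6192+(1−p*)·8.8028)/1.31=28.7741; Δ=(50.6192−8.8028)/(159.8992−100.4772)=0.7037; B=V−Δ·S=-47.2557
Node (0,0) S=73.0000: V=(p*·28.7741+(1−p*)·15.5298)/1.31=18.8400; Δ=(28.7741−15.5298)/(108.0400−67.8900)=0.3299; B=V−Δ·S=-5.2405
Sanity check at the root: Δ(0,0)·S0 + B(0,0) reproduces V0 = 18.8400.

(0,0): Delta=0.3299 Bond=-5.2405
(1,0): Delta=-1.0000 Bond=83.4198
(1,1): Delta=0.7037 Bond=-47.2557
V0=18.8400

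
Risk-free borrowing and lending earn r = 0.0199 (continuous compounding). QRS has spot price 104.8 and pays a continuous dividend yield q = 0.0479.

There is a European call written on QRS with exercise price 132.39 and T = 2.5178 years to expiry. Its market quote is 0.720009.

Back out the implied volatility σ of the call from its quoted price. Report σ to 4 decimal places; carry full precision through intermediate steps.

At σ = 0.1313 the Black–Scholes value reproduces the quote:
σ√T = 0.1313·√2.5178 = 0.208341
d₁ = (ln(S/K) + (r−q+σ²/2)T) / (σ√T) = (ln(104.8/132.39) + (0.0199−0.0479+0.1313²/2)·2.5178) / 0.208341 = (-0.233698 − 0.048795) / 0.208341 = -1.355918
d₂ = d₁ − σ√T = -1.355918 − 0.208341 = -1.564259
e^{−rT} = 0.951130
e^{−qT} = 0.886386
N(d₁) = 0.087563,  N(d₂) = 0.058878
V = S·e^{−qT}·N(d₁) − K·e^{−rT}·N(d₂) = 8.133979 − 7.413970 = 0.720009 (matching the quote); vega is positive throughout, so no other σ reproduces this price

sigma = 0.1313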